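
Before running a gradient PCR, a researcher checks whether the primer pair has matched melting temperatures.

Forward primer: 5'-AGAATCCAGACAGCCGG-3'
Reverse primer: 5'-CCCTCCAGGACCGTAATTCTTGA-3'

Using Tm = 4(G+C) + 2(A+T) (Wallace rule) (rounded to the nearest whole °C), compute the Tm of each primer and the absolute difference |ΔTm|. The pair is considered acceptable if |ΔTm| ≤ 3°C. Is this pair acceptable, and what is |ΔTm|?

Forward: A=6 T=1 G=5 C=5 → Tm = 2·7 + 4·10 = 54°C.
Reverse: A=5 T=6 G=4 C=8 → Tm = 2·11 + 4·12 = 70°C.
|ΔTm| = |54 − 70| = 16°C, > 3°C.

|ΔTm| = 16°C; the pair is not acceptable.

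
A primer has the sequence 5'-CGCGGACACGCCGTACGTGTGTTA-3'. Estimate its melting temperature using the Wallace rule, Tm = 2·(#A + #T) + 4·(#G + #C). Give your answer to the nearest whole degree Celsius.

Base counts: A=4, T=5, G=8, C=7 (length 24).
Tm = 2·(4+5) + 4·(8+7) = 2·9 + 4·15 = 18 + 60 = 78°C.

78°C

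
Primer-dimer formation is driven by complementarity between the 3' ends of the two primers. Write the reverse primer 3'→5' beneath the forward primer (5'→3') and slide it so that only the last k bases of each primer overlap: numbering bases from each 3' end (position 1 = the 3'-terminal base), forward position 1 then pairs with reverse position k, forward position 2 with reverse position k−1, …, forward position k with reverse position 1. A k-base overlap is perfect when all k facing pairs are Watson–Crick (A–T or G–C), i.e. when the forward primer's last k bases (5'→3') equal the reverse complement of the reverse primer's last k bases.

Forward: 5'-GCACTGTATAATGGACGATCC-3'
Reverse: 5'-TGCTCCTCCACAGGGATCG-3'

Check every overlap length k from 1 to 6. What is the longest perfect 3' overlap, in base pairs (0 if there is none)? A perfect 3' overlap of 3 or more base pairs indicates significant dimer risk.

Last 6 bases (5'→3') — forward …CGATCC, reverse …GGATCG.
Reverse complement of the reverse primer's last 6 bases: CGATCC; its first k bases are the reverse complement of the reverse primer's last k bases, so a perfect k-base overlap needs the forward primer's last k bases to equal them.
Comparing (forward last k vs required): k=1: C vs C ✓; k=2: CC vs CG ✗; k=3: TCC vs CGA ✗; k=4: ATCC vs CGAT ✗; k=5: GATCC vs CGATC ✗; k=6: CGATCC vs CGATCC ✓.
Perfect overlaps at k = 1, 6; the largest is 6.

Longest perfect overlap: 6 complementary base pairs; significant dimer risk (threshold 3).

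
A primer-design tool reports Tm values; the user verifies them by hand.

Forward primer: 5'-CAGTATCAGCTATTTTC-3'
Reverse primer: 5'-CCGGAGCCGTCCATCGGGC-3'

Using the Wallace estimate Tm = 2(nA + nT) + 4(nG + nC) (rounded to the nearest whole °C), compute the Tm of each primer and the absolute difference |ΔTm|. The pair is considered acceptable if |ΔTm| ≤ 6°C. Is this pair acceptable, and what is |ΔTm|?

|ΔTm| = 22°C; the pair is not acceptable.

Forward: A=4 T=7 G=2 C=4 → Tm = 2·11 + 4·6 = 46°C.
Reverse: A=2 T=2 G=7 C=8 → Tm = 2·4 + 4·15 = 68°C.
|ΔTm| = |46 − 68| = 22°C, > 6°C.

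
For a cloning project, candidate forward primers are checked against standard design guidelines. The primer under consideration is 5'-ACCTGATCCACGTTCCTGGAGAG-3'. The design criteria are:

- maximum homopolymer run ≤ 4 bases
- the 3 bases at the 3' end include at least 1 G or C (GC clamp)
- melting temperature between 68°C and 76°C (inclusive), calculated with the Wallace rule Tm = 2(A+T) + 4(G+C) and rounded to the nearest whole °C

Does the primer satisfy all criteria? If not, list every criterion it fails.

Meets all criteria.

Base counts: A=5, T=5, G=6, C=7 (length 23).
homopolymer run: longest run = 2 ✓
GC clamp: 3' end GAG has 2 G/C ✓
Tm: Tm = 2·10 + 4·13 = 72°C ✓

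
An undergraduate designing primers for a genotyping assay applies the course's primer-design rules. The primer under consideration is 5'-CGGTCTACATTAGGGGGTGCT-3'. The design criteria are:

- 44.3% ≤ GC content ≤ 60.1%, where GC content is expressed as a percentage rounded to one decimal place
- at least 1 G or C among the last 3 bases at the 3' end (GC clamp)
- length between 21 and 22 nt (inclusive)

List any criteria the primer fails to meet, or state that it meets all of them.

Base counts: A=3, T=6, G=8, C=4 (length 21).
GC content: GC 12/21 = 57.1% ✓
GC clamp: 3' end GCT has 2 G/C ✓
length: length 21 ✓

Meets all criteria.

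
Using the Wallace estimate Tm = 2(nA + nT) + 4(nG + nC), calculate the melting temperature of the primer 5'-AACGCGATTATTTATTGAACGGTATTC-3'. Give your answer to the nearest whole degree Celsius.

72°C

Base counts: A=8, T=10, G=5, C=4 (length 27).
Tm = 2·(8+10) + 4·(5+4) = 2·18 + 4·9 = 36 + 36 = 72°C.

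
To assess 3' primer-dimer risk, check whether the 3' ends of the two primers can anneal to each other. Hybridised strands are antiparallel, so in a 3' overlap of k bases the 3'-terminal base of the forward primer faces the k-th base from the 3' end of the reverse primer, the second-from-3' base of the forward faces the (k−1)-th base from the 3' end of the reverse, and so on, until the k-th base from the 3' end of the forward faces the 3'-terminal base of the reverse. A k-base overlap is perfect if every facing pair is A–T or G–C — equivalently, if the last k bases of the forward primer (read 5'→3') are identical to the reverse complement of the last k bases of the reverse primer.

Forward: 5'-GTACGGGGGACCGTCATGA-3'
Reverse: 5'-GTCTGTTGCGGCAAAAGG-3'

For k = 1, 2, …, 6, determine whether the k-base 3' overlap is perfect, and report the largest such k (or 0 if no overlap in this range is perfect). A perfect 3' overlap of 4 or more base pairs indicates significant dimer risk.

Longest perfect overlap: 0 complementary base pairs; below the dimer-risk threshold (threshold 4).

Last 6 bases (5'→3') — forward …TCATGA, reverse …AAAAGG.
Reverse complement of the reverse primer's last 6 bases: CCTTTT; its first k bases are the reverse complement of the reverse primer's last k bases, so a perfect k-base overlap needs the forward primer's last k bases to equal them.
Comparing (forward last k vs required): k=1: A vs C ✗; k=2: GA vs CC ✗; k=3: TGA vs CCT ✗; k=4: ATGA vs CCTT ✗; k=5: CATGA vs CCTTT ✗; k=6: TCATGA vs CCTTTT ✗.
No overlap length from 1 to 6 is perfect, so the longest perfect 3' overlap is 0.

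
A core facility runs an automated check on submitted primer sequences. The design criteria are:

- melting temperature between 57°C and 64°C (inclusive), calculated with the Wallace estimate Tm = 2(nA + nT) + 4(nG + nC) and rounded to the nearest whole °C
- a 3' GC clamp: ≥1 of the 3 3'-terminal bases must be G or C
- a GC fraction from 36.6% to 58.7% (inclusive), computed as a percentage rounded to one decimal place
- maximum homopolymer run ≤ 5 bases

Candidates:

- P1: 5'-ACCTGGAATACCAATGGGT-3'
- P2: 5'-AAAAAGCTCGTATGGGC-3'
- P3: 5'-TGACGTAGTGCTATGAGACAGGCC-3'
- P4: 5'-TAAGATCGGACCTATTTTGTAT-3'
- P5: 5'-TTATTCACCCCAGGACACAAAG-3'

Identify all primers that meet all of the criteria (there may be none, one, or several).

P5 only.

P1 (19 nt, A=6 T=4 G=5 C=4): Tm = 2·10 + 4·9 = 56°C, outside 57–64°C ✗; 3' end GGT has 2 G/C ✓; GC 9/19 = 47.4% ✓; longest run = 3 ✓ — fails.
P2 (17 nt, A=6 T=3 G=5 C=3): Tm = 2·9 + 4·8 = 50°C, outside 57–64°C ✗; 3' end GGC has 3 G/C ✓; GC 8/17 = 47.1% ✓; longest run = 5 ✓ — fails.
P3 (24 nt, A=6 T=5 G=8 C=5): Tm = 2·11 + 4·13 = 74°C, outside 57–64°C ✗; 3' end GCC has 3 G/C ✓; GC 13/24 = 54.2% ✓; longest run = 2 ✓ — fails.
P4 (22 nt, A=6 T=9 G=4 C=3): Tm = 2·15 + 4·7 = 58°C ✓; 3' end TAT has 0 G/C, need ≥1 ✗; GC 7/22 = 31.8%, outside 36.6–58.7% ✗; longest run = 4 ✓ — fails.
P5 (22 nt, A=8 T=4 G=3 C=7): Tm = 2·12 + 4·10 = 64°C ✓; 3' end AAG has 1 G/C ✓; GC 10/22 = 45.5% ✓; longest run = 4 ✓ — passes.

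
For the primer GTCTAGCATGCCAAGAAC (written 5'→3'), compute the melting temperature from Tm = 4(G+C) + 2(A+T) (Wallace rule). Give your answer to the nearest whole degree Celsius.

Base counts: A=6, T=3, G=4, C=5 (length 18).
Tm = 2·(6+3) + 4·(4+5) = 2·9 + 4·9 = 18 + 36 = 54°C.

54°C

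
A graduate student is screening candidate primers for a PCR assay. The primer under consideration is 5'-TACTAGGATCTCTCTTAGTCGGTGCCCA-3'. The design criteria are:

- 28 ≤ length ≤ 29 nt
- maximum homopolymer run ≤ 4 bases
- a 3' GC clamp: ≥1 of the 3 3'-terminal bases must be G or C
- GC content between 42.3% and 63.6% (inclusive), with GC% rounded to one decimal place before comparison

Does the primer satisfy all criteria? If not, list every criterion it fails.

Meets all criteria.

Base counts: A=5, T=9, G=6, C=8 (length 28).
length: length 28 ✓
homopolymer run: longest run = 3 ✓
GC clamp: 3' end CCA has 2 G/C ✓
GC content: GC 14/28 = 50.0% ✓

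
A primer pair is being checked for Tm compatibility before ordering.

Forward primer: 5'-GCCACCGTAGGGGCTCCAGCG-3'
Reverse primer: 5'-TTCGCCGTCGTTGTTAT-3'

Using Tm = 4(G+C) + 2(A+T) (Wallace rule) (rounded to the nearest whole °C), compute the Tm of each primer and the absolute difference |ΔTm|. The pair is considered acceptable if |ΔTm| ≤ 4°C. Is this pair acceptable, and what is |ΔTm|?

|ΔTm| = 24°C; the pair is not acceptable.

Forward: A=3 T=2 G=8 C=8 → Tm = 2·5 + 4·16 = 74°C.
Reverse: A=1 T=8 G=4 C=4 → Tm = 2·9 + 4·8 = 50°C.
|ΔTm| = |74 − 50| = 24°C, > 4°C.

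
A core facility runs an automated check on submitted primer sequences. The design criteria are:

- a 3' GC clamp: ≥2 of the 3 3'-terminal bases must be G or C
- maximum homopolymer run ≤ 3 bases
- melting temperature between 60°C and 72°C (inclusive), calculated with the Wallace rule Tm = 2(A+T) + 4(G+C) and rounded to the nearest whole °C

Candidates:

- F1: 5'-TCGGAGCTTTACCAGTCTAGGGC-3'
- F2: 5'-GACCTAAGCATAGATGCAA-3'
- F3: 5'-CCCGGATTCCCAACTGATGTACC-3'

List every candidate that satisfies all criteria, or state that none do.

F1 (23 nt, A=4 T=6 G=7 C=6): 3' end GGC has 3 G/C ✓; longest run = 3 ✓; Tm = 2·10 + 4·13 = 72°C ✓ — passes.
F2 (19 nt, A=8 T=3 G=4 C=4): 3' end CAA has 1 G/C, need ≥2 ✗; longest run = 2 ✓; Tm = 2·11 + 4·8 = 54°C, outside 60–72°C ✗ — fails.
F3 (23 nt, A=5 T=5 G=4 C=9): 3' end ACC has 2 G/C ✓; longest run = 3 ✓; Tm = 2·10 + 4·13 = 72°C ✓ — passes.

F1 and F3.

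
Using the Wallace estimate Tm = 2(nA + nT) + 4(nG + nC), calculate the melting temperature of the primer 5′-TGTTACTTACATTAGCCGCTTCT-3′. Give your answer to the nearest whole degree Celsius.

64°C

Base counts: A=4, T=10, G=3, C=6 (length 23).
Tm = 2·(4+10) + 4·(3+6) = 2·14 + 4·9 = 28 + 36 = 64°C.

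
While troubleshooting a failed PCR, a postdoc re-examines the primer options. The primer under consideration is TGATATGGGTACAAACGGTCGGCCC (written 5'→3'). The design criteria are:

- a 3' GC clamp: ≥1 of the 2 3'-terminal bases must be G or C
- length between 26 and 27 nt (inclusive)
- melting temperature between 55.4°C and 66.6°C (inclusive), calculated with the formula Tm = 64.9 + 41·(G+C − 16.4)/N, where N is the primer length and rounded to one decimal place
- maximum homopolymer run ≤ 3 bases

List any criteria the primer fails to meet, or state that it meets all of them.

Fails: length.

Base counts: A=6, T=5, G=8, C=6 (length 25).
GC clamp: 3' end CC has 2 G/C ✓
length: length 25, outside 26–27 ✗
Tm: Tm = 64.9 + 41·(14 − 16.4)/25 = 61.0°C ✓
homopolymer run: longest run = 3 ✓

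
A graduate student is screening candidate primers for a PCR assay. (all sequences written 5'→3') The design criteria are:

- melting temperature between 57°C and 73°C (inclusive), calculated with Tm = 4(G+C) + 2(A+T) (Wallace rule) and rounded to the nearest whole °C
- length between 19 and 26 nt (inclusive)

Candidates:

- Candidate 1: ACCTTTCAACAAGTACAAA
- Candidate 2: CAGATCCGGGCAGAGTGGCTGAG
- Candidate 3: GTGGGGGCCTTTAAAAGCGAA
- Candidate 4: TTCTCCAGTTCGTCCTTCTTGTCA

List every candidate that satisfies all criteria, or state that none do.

Candidate 1 (19 nt, A=9 T=4 G=1 C=5): Tm = 2·13 + 4·6 = 50°C, outside 57–73°C ✗; length 19 ✓ — fails.
Candidate 2 (23 nt, A=5 T=3 G=10 C=5): Tm = 2·8 + 4·15 = 76°C, outside 57–73°C ✗; length 23 ✓ — fails.
Candidate 3 (21 nt, A=6 T=4 G=8 C=3): Tm = 2·10 + 4·11 = 64°C ✓; length 21 ✓ — passes.
Candidate 4 (24 nt, A=2 T=11 G=3 C=8): Tm = 2·13 + 4·11 = 70°C ✓; length 24 ✓ — passes.

Candidate 3 and Candidate 4.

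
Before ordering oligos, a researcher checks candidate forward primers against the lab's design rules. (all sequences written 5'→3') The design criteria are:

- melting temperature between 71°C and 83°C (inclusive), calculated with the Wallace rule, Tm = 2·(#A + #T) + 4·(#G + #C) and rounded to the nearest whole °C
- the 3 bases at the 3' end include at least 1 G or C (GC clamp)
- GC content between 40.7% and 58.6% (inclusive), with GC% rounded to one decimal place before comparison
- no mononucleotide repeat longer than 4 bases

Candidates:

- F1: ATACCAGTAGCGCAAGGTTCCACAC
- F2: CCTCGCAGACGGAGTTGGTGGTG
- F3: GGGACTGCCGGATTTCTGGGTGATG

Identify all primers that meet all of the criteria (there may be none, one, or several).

F1 only.

F1 (25 nt, A=8 T=4 G=5 C=8): Tm = 2·12 + 4·13 = 76°C ✓; 3' end CAC has 2 G/C ✓; GC 13/25 = 52.0% ✓; longest run = 2 ✓ — passes.
F2 (23 nt, A=3 T=5 G=10 C=5): Tm = 2·8 + 4·15 = 76°C ✓; 3' end GTG has 2 G/C ✓; GC 15/23 = 65.2%, outside 40.7–58.6% ✗; longest run = 2 ✓ — fails.
F3 (25 nt, A=3 T=7 G=11 C=4): Tm = 2·10 + 4·15 = 80°C ✓; 3' end ATG has 1 G/C ✓; GC 15/25 = 60.0%, outside 40.7–58.6% ✗; longest run = 3 ✓ — fails.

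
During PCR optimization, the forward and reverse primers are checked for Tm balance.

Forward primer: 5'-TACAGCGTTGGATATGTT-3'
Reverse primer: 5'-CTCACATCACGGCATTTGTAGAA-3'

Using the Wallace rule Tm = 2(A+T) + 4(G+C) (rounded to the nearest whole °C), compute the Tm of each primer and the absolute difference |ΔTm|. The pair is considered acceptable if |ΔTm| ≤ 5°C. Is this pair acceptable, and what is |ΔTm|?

|ΔTm| = 16°C; the pair is not acceptable.

Forward: A=4 T=7 G=5 C=2 → Tm = 2·11 + 4·7 = 50°C.
Reverse: A=7 T=6 G=4 C=6 → Tm = 2·13 + 4·10 = 66°C.
|ΔTm| = |50 − 66| = 16°C, > 5°C.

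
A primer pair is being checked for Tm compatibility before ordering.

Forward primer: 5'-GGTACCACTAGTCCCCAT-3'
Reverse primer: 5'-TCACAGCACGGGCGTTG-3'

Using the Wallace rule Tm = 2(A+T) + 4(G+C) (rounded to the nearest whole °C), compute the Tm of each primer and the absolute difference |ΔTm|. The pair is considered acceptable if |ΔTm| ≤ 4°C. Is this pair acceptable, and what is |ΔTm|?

Forward: A=4 T=4 G=3 C=7 → Tm = 2·8 + 4·10 = 56°C.
Reverse: A=3 T=3 G=6 C=5 → Tm = 2·6 + 4·11 = 56°C.
|ΔTm| = |56 − 56| = 0°C, ≤ 4°C.

|ΔTm| = 0°C; the pair is acceptable.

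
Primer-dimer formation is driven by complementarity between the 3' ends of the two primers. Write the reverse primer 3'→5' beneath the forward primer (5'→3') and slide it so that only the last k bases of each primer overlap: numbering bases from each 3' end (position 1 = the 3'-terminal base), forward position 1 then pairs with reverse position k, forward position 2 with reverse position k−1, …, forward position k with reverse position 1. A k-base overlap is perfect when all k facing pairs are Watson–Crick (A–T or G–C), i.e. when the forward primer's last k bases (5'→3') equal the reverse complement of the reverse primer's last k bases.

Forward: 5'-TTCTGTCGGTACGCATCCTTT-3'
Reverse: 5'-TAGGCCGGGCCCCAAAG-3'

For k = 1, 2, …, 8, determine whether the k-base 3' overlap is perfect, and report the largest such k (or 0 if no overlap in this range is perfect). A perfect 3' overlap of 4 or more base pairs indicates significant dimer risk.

Longest perfect overlap: 4 complementary base pairs; significant dimer risk (threshold 4).

Last 8 bases (5'→3') — forward …CATCCTTT, reverse …CCCCAAAG.
Reverse complement of the reverse primer's last 8 bases: CTTTGGGG; its first k bases are the reverse complement of the reverse primer's last k bases, so a perfect k-base overlap needs the forward primer's last k bases to equal them.
Comparing (forward last k vs required): k=1: T vs C ✗; k=2: TT vs CT ✗; k=3: TTT vs CTT ✗; k=4: CTTT vs CTTT ✓; k=5: CCTTT vs CTTTG ✗; k=6: TCCTTT vs CTTTGG ✗; k=7: ATCCTTT vs CTTTGGG ✗; k=8: CATCCTTT vs CTTTGGGG ✗.
Only k = 4 is perfect, so the longest perfect 3' overlap is 4.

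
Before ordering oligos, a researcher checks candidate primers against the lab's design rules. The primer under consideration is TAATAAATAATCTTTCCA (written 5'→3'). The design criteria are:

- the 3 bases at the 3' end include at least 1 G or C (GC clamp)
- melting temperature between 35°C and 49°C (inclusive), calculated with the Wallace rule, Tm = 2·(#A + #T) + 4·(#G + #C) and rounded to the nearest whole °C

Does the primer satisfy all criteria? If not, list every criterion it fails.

Meets all criteria.

Base counts: A=8, T=7, G=0, C=3 (length 18).
GC clamp: 3' end CCA has 2 G/C ✓
Tm: Tm = 2·15 + 4·3 = 42°C ✓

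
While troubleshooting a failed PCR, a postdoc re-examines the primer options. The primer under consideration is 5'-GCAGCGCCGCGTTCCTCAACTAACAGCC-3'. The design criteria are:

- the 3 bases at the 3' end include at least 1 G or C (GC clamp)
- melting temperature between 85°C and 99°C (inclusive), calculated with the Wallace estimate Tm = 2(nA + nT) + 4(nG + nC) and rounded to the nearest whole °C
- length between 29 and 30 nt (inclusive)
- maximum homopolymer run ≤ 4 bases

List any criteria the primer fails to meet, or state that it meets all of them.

Base counts: A=6, T=4, G=6, C=12 (length 28).
GC clamp: 3' end GCC has 3 G/C ✓
Tm: Tm = 2·10 + 4·18 = 92°C ✓
length: length 28, outside 29–30 ✗
homopolymer run: longest run = 2 ✓

Fails: length.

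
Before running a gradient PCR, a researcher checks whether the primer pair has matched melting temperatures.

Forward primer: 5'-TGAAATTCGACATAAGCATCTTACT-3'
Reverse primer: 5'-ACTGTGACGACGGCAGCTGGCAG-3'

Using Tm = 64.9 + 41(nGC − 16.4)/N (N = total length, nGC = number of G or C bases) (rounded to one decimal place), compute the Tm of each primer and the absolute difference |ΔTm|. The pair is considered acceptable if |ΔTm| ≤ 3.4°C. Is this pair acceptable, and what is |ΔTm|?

Forward: G+C = 8, N = 25 → Tm = 64.9 + 41·(8 − 16.4)/25 = 51.1°C.
Reverse: G+C = 15, N = 23 → Tm = 64.9 + 41·(15 − 16.4)/23 = 62.4°C.
|ΔTm| = |51.1 − 62.4| = 11.3°C, > 3.4°C.

|ΔTm| = 11.3°C; the pair is not acceptable.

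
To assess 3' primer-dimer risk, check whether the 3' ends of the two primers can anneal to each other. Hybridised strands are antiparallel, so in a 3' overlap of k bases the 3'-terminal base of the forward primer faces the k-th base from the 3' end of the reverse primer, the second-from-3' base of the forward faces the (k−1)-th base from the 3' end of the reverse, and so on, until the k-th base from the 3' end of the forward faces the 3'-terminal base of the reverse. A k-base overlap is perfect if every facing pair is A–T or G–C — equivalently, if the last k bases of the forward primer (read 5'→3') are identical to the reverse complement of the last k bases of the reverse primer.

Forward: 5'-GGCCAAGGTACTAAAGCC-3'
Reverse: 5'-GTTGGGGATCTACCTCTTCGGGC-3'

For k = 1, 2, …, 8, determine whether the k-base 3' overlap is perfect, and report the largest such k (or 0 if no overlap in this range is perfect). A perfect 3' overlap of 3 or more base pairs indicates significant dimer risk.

Last 8 bases (5'→3') — forward …CTAAAGCC, reverse …CTTCGGGC.
Reverse complement of the reverse primer's last 8 bases: GCCCGAAG; its first k bases are the reverse complement of the reverse primer's last k bases, so a perfect k-base overlap needs the forward primer's last k bases to equal them.
Comparing (forward last k vs required): k=1: C vs G ✗; k=2: CC vs GC ✗; k=3: GCC vs GCC ✓; k=4: AGCC vs GCCC ✗; k=5: AAGCC vs GCCCG ✗; k=6: AAAGCC vs GCCCGA ✗; k=7: TAAAGCC vs GCCCGAA ✗; k=8: CTAAAGCC vs GCCCGAAG ✗.
Only k = 3 is perfect, so the longest perfect 3' overlap is 3.

Longest perfect overlap: 3 complementary base pairs; significant dimer risk (threshold 3).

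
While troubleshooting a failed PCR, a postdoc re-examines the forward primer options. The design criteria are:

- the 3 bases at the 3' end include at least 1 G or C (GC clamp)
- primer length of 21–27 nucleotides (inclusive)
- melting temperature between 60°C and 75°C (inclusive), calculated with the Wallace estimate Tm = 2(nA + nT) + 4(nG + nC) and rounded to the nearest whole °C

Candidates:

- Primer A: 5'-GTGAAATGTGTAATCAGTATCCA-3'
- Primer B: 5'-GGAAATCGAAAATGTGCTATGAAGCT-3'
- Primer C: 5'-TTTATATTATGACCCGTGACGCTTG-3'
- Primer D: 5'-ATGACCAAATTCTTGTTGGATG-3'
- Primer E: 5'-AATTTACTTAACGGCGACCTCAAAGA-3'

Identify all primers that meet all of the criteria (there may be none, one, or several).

Primer A (23 nt, A=8 T=7 G=5 C=3): 3' end CCA has 2 G/C ✓; length 23 ✓; Tm = 2·15 + 4·8 = 62°C ✓ — passes.
Primer B (26 nt, A=10 T=6 G=7 C=3): 3' end GCT has 2 G/C ✓; length 26 ✓; Tm = 2·16 + 4·10 = 72°C ✓ — passes.
Primer C (25 nt, A=5 T=10 G=5 C=5): 3' end TTG has 1 G/C ✓; length 25 ✓; Tm = 2·15 + 4·10 = 70°C ✓ — passes.
Primer D (22 nt, A=6 T=8 G=5 C=3): 3' end ATG has 1 G/C ✓; length 22 ✓; Tm = 2·14 + 4·8 = 60°C ✓ — passes.
Primer E (26 nt, A=10 T=6 G=4 C=6): 3' end AGA has 1 G/C ✓; length 26 ✓; Tm = 2·16 + 4·10 = 72°C ✓ — passes.

Primer A, Primer B, Primer C, Primer D and Primer E.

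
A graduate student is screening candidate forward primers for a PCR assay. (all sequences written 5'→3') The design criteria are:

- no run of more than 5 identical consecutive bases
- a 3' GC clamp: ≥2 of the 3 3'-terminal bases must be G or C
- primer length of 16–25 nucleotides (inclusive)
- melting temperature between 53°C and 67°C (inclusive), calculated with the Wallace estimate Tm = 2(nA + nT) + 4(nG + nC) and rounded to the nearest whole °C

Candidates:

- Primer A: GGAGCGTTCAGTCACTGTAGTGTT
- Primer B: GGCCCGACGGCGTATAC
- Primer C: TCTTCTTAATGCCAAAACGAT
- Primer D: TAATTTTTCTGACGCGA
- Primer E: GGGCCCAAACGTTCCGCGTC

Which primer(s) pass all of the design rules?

Primer A (24 nt, A=4 T=8 G=8 C=4): longest run = 2 ✓; 3' end GTT has 1 G/C, need ≥2 ✗; length 24 ✓; Tm = 2·12 + 4·12 = 72°C, outside 53–67°C ✗ — fails.
Primer B (17 nt, A=3 T=2 G=6 C=6): longest run = 3 ✓; 3' end TAC has 1 G/C, need ≥2 ✗; length 17 ✓; Tm = 2·5 + 4·12 = 58°C ✓ — fails.
Primer C (21 nt, A=7 T=7 G=2 C=5): longest run = 4 ✓; 3' end GAT has 1 G/C, need ≥2 ✗; length 21 ✓; Tm = 2·14 + 4·7 = 56°C ✓ — fails.
Primer D (17 nt, A=4 T=7 G=3 C=3): longest run = 5 ✓; 3' end CGA has 2 G/C ✓; length 17 ✓; Tm = 2·11 + 4·6 = 46°C, outside 53–67°C ✗ — fails.
Primer E (20 nt, A=3 T=3 G=6 C=8): longest run = 3 ✓; 3' end GTC has 2 G/C ✓; length 20 ✓; Tm = 2·6 + 4·14 = 68°C, outside 53–67°C ✗ — fails.

None of the candidates satisfy all criteria.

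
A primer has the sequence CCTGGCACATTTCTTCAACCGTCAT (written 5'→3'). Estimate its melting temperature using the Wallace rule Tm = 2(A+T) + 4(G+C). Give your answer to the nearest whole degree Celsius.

74°C

Base counts: A=5, T=8, G=3, C=9 (length 25).
Tm = 2·(5+8) + 4·(3+9) = 2·13 + 4·12 = 26 + 48 = 74°C.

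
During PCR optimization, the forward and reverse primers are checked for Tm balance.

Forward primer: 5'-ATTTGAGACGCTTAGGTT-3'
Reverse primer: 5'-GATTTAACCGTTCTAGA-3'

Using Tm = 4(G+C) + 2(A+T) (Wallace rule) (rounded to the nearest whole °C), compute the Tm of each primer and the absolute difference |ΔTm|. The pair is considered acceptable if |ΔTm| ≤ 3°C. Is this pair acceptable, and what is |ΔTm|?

Forward: A=4 T=7 G=5 C=2 → Tm = 2·11 + 4·7 = 50°C.
Reverse: A=5 T=6 G=3 C=3 → Tm = 2·11 + 4·6 = 46°C.
|ΔTm| = |50 − 46| = 4°C, > 3°C.

|ΔTm| = 4°C; the pair is not acceptable.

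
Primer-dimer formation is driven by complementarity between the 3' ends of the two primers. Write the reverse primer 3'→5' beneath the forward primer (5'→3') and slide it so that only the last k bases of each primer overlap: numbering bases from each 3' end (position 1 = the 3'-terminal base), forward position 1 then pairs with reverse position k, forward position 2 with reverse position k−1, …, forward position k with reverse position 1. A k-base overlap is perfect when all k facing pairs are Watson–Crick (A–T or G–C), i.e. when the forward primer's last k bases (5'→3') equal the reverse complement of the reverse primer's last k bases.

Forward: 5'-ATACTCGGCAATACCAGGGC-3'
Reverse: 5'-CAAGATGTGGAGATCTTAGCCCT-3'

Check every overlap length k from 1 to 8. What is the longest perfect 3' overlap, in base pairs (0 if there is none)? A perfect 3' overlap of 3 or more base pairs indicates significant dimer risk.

Longest perfect overlap: 5 complementary base pairs; significant dimer risk (threshold 3).

Last 8 bases (5'→3') — forward …ACCAGGGC, reverse …TTAGCCCT.
Reverse complement of the reverse primer's last 8 bases: AGGGCTAA; its first k bases are the reverse complement of the reverse primer's last k bases, so a perfect k-base overlap needs the forward primer's last k bases to equal them.
Comparing (forward last k vs required): k=1: C vs A ✗; k=2: GC vs AG ✗; k=3: GGC vs AGG ✗; k=4: GGGC vs AGGG ✗; k=5: AGGGC vs AGGGC ✓; k=6: CAGGGC vs AGGGCT ✗; k=7: CCAGGGC vs AGGGCTA ✗; k=8: ACCAGGGC vs AGGGCTAA ✗.
Only k = 5 is perfect, so the longest perfect 3' overlap is 5.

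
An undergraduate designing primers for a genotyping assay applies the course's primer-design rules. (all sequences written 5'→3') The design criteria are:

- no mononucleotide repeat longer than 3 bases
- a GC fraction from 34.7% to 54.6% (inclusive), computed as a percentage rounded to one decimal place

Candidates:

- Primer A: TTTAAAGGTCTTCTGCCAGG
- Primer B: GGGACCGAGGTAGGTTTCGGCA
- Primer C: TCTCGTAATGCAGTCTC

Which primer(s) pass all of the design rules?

Primer A (20 nt, A=4 T=7 G=5 C=4): longest run = 3 ✓; GC 9/20 = 45.0% ✓ — passes.
Primer B (22 nt, A=4 T=4 G=10 C=4): longest run = 3 ✓; GC 14/22 = 63.6%, outside 34.7–54.6% ✗ — fails.
Primer C (17 nt, A=3 T=6 G=3 C=5): longest run = 2 ✓; GC 8/17 = 47.1% ✓ — passes.

Primer A and Primer C.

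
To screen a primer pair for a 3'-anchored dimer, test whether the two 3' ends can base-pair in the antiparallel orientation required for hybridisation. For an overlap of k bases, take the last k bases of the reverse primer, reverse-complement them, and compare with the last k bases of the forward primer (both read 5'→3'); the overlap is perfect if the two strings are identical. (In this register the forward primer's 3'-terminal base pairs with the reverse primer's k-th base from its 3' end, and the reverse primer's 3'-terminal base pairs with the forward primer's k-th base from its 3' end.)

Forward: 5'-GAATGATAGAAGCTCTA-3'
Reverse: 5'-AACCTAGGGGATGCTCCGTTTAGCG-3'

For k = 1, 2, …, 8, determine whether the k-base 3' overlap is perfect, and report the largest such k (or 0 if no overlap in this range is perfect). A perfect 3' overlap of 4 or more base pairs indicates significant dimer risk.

Longest perfect overlap: 0 complementary base pairs; below the dimer-risk threshold (threshold 4).

Last 8 bases (5'→3') — forward …AAGCTCTA, reverse …GTTTAGCG.
Reverse complement of the reverse primer's last 8 bases: CGCTAAAC; its first k bases are the reverse complement of the reverse primer's last k bases, so a perfect k-base overlap needs the forward primer's last k bases to equal them.
Comparing (forward last k vs required): k=1: A vs C ✗; k=2: TA vs CG ✗; k=3: CTA vs CGC ✗; k=4: TCTA vs CGCT ✗; k=5: CTCTA vs CGCTA ✗; k=6: GCTCTA vs CGCTAA ✗; k=7: AGCTCTA vs CGCTAAA ✗; k=8: AAGCTCTA vs CGCTAAAC ✗.
No overlap length from 1 to 8 is perfect, so the longest perfect 3' overlap is 0.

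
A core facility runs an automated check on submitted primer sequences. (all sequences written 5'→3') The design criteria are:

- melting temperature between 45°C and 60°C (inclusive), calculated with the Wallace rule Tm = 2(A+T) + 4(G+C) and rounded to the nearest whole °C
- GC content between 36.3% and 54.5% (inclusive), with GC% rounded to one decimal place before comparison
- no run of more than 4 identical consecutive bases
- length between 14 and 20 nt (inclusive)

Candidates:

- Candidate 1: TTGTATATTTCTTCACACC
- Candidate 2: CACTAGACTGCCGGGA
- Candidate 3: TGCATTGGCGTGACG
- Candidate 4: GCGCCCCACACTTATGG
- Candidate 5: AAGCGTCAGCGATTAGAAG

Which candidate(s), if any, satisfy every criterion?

Candidate 5 only.

Candidate 1 (19 nt, A=4 T=9 G=1 C=5): Tm = 2·13 + 4·6 = 50°C ✓; GC 6/19 = 31.6%, outside 36.3–54.5% ✗; longest run = 3 ✓; length 19 ✓ — fails.
Candidate 2 (16 nt, A=4 T=2 G=5 C=5): Tm = 2·6 + 4·10 = 52°C ✓; GC 10/16 = 62.5%, outside 36.3–54.5% ✗; longest run = 3 ✓; length 16 ✓ — fails.
Candidate 3 (15 nt, A=2 T=4 G=6 C=3): Tm = 2·6 + 4·9 = 48°C ✓; GC 9/15 = 60.0%, outside 36.3–54.5% ✗; longest run = 2 ✓; length 15 ✓ — fails.
Candidate 4 (17 nt, A=3 T=3 G=4 C=7): Tm = 2·6 + 4·11 = 56°C ✓; GC 11/17 = 64.7%, outside 36.3–54.5% ✗; longest run = 4 ✓; length 17 ✓ — fails.
Candidate 5 (19 nt, A=7 T=3 G=6 C=3): Tm = 2·10 + 4·9 = 56°C ✓; GC 9/19 = 47.4% ✓; longest run = 2 ✓; length 19 ✓ — passes.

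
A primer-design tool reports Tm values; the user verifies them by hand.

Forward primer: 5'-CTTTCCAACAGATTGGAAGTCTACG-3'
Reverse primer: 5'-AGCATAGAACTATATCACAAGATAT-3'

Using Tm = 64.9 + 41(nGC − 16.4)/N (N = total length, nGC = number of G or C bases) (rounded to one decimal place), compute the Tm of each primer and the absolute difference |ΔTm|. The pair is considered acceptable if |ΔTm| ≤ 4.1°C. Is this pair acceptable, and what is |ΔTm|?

|ΔTm| = 6.5°C; the pair is not acceptable.

Forward: G+C = 11, N = 25 → Tm = 64.9 + 41·(11 − 16.4)/25 = 56.0°C.
Reverse: G+C = 7, N = 25 → Tm = 64.9 + 41·(7 − 16.4)/25 = 49.5°C.
|ΔTm| = |56.0 − 49.5| = 6.5°C, > 4.1°C.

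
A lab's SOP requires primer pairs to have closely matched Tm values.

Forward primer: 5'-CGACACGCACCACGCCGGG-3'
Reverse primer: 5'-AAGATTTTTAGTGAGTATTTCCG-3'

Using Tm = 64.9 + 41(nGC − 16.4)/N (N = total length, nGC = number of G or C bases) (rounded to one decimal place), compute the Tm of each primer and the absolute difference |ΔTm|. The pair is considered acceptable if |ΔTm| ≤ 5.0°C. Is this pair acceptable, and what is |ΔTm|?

Forward: G+C = 15, N = 19 → Tm = 64.9 + 41·(15 − 16.4)/19 = 61.9°C.
Reverse: G+C = 7, N = 23 → Tm = 64.9 + 41·(7 − 16.4)/23 = 48.1°C.
|ΔTm| = |61.9 − 48.1| = 13.8°C, > 5.0°C.

|ΔTm| = 13.8°C; the pair is not acceptable.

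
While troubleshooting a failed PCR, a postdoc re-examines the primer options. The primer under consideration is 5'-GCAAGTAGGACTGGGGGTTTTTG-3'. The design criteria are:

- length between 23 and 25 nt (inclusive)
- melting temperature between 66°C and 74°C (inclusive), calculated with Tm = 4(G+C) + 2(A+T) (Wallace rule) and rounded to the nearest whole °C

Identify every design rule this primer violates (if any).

Meets all criteria.

Base counts: A=4, T=7, G=10, C=2 (length 23).
length: length 23 ✓
Tm: Tm = 2·11 + 4·12 = 70°C ✓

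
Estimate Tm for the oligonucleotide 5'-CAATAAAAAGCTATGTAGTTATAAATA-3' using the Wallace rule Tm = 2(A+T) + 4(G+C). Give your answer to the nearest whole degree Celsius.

64°C

Base counts: A=14, T=8, G=3, C=2 (length 27).
Tm = 2·(14+8) + 4·(3+2) = 2·22 + 4·5 = 44 + 20 = 64°C.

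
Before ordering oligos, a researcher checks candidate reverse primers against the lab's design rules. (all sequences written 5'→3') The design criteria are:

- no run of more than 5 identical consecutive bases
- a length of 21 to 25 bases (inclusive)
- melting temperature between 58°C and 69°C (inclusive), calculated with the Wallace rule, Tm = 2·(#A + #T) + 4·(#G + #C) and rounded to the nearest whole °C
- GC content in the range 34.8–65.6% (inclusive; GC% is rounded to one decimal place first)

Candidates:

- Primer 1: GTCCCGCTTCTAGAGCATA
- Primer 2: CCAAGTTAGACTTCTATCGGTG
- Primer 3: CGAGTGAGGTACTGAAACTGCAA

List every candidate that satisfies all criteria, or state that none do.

Primer 1 (19 nt, A=4 T=5 G=4 C=6): longest run = 3 ✓; length 19, outside 21–25 ✗; Tm = 2·9 + 4·10 = 58°C ✓; GC 10/19 = 52.6% ✓ — fails.
Primer 2 (22 nt, A=5 T=7 G=5 C=5): longest run = 2 ✓; length 22 ✓; Tm = 2·12 + 4·10 = 64°C ✓; GC 10/22 = 45.5% ✓ — passes.
Primer 3 (23 nt, A=8 T=4 G=7 C=4): longest run = 3 ✓; length 23 ✓; Tm = 2·12 + 4·11 = 68°C ✓; GC 11/23 = 47.8% ✓ — passes.

Primer 2 and Primer 3.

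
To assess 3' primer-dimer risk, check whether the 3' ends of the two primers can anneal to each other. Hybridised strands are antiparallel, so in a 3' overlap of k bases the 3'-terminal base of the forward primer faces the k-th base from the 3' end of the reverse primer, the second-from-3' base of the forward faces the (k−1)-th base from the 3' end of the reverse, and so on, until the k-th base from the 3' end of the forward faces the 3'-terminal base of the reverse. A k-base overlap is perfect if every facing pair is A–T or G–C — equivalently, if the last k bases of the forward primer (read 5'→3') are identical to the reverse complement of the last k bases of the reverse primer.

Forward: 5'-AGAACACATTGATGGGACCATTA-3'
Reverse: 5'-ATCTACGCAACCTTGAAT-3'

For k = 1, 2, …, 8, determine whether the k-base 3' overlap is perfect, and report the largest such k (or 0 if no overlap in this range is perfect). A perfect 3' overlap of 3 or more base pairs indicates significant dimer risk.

Last 8 bases (5'→3') — forward …GACCATTA, reverse …CCTTGAAT.
Reverse complement of the reverse primer's last 8 bases: ATTCAAGG; its first k bases are the reverse complement of the reverse primer's last k bases, so a perfect k-base overlap needs the forward primer's last k bases to equal them.
Comparing (forward last k vs required): k=1: A vs A ✓; k=2: TA vs AT ✗; k=3: TTA vs ATT ✗; k=4: ATTA vs ATTC ✗; k=5: CATTA vs ATTCA ✗; k=6: CCATTA vs ATTCAA ✗; k=7: ACCATTA vs ATTCAAG ✗; k=8: GACCATTA vs ATTCAAGG ✗.
Only k = 1 is perfect, so the longest perfect 3' overlap is 1.

Longest perfect overlap: 1 complementary base pair; below the dimer-risk threshold (threshold 3).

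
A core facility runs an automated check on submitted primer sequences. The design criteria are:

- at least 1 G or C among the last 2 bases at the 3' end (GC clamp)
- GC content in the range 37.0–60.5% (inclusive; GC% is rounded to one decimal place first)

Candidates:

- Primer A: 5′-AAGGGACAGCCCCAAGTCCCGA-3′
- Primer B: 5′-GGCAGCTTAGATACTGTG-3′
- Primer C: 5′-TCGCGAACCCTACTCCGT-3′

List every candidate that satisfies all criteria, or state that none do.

Primer A (22 nt, A=7 T=1 G=6 C=8): 3' end GA has 1 G/C ✓; GC 14/22 = 63.6%, outside 37.0–60.5% ✗ — fails.
Primer B (18 nt, A=4 T=5 G=6 C=3): 3' end TG has 1 G/C ✓; GC 9/18 = 50.0% ✓ — passes.
Primer C (18 nt, A=3 T=4 G=3 C=8): 3' end GT has 1 G/C ✓; GC 11/18 = 61.1%, outside 37.0–60.5% ✗ — fails.

Primer B only.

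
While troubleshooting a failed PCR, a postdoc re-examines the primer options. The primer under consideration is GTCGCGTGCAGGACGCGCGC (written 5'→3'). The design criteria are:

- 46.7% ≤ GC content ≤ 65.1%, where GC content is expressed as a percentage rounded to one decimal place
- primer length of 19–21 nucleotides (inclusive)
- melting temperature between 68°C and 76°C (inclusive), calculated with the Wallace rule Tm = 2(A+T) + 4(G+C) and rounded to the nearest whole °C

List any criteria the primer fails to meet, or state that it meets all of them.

Fails: GC content.

Base counts: A=2, T=2, G=9, C=7 (length 20).
GC content: GC 16/20 = 80.0%, outside 46.7–65.1% ✗
length: length 20 ✓
Tm: Tm = 2·4 + 4·16 = 72°C ✓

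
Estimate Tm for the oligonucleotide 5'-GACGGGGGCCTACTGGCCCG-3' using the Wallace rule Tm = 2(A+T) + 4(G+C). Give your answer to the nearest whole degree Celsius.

72°C

Base counts: A=2, T=2, G=9, C=7 (length 20).
Tm = 2·(2+2) + 4·(9+7) = 2·4 + 4·16 = 8 + 64 = 72°C.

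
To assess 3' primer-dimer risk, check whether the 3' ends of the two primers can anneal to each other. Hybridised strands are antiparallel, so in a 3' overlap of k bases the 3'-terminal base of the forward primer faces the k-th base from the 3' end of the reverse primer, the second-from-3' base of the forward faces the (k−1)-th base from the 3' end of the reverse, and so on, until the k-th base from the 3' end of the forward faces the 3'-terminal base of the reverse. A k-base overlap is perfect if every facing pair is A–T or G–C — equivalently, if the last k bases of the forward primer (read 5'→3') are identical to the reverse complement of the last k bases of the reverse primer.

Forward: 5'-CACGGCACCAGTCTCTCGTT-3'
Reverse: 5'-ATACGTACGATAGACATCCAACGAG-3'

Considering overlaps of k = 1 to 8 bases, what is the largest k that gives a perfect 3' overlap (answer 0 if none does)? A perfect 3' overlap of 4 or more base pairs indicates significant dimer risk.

Longest perfect overlap: 6 complementary base pairs; significant dimer risk (threshold 4).

Last 8 bases (5'→3') — forward …CTCTCGTT, reverse …CCAACGAG.
Reverse complement of the reverse primer's last 8 bases: CTCGTTGG; its first k bases are the reverse complement of the reverse primer's last k bases, so a perfect k-base overlap needs the forward primer's last k bases to equal them.
Comparing (forward last k vs required): k=1: T vs C ✗; k=2: TT vs CT ✗; k=3: GTT vs CTC ✗; k=4: CGTT vs CTCG ✗; k=5: TCGTT vs CTCGT ✗; k=6: CTCGTT vs CTCGTT ✓; k=7: TCTCGTT vs CTCGTTG ✗; k=8: CTCTCGTT vs CTCGTTGG ✗.
Only k = 6 is perfect, so the longest perfect 3' overlap is 6.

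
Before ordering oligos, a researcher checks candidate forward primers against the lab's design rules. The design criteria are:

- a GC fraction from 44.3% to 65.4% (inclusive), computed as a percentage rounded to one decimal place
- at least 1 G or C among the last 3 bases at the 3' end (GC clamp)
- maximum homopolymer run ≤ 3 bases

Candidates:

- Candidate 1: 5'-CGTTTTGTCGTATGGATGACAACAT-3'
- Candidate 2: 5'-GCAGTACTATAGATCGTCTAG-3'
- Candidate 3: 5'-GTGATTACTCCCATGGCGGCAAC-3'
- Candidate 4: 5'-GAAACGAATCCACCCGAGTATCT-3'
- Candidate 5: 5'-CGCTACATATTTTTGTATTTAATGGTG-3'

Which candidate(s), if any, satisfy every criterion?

Candidate 1 (25 nt, A=6 T=9 G=6 C=4): GC 10/25 = 40.0%, outside 44.3–65.4% ✗; 3' end CAT has 1 G/C ✓; longest run = 4, exceeds 3 ✗ — fails.
Candidate 2 (21 nt, A=6 T=6 G=5 C=4): GC 9/21 = 42.9%, outside 44.3–65.4% ✗; 3' end TAG has 1 G/C ✓; longest run = 1 ✓ — fails.
Candidate 3 (23 nt, A=5 T=5 G=6 C=7): GC 13/23 = 56.5% ✓; 3' end AAC has 1 G/C ✓; longest run = 3 ✓ — passes.
Candidate 4 (23 nt, A=8 T=4 G=4 C=7): GC 11/23 = 47.8% ✓; 3' end TCT has 1 G/C ✓; longest run = 3 ✓ — passes.
Candidate 5 (27 nt, A=6 T=13 G=5 C=3): GC 8/27 = 29.6%, outside 44.3–65.4% ✗; 3' end GTG has 2 G/C ✓; longest run = 5, exceeds 3 ✗ — fails.

Candidate 3 and Candidate 4.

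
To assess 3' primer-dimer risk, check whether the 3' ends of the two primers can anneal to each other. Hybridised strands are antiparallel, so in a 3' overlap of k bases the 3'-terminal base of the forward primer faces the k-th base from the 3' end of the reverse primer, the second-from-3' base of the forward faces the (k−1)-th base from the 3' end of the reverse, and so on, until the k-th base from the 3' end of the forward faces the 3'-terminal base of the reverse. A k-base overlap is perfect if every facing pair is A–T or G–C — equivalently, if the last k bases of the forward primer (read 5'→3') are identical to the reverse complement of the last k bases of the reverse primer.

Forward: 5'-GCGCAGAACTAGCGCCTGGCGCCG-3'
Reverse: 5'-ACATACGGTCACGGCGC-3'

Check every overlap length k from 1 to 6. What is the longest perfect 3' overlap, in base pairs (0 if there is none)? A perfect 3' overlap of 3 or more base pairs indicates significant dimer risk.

Last 6 bases (5'→3') — forward …GCGCCG, reverse …CGGCGC.
Reverse complement of the reverse primer's last 6 bases: GCGCCG; its first k bases are the reverse complement of the reverse primer's last k bases, so a perfect k-base overlap needs the forward primer's last k bases to equal them.
Comparing (forward last k vs required): k=1: G vs G ✓; k=2: CG vs GC ✗; k=3: CCG vs GCG ✗; k=4: GCCG vs GCGC ✗; k=5: CGCCG vs GCGCC ✗; k=6: GCGCCG vs GCGCCG ✓.
Perfect overlaps at k = 1, 6; the largest is 6.

Longest perfect overlap: 6 complementary base pairs; significant dimer risk (threshold 3).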